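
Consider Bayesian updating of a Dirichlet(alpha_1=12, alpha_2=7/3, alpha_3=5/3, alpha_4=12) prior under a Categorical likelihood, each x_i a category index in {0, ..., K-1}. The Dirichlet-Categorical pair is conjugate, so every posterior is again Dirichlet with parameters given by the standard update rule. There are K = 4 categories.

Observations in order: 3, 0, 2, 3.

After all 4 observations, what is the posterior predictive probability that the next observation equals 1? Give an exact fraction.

7/96

obs 1: x=3 → posterior Dirichlet(12, 7/3, 5/3, 13)
obs 2: x=0 → posterior Dirichlet(13, 7/3, 5/3, 13)
obs 3: x=2 → posterior Dirichlet(13, 7/3, 8/3, 13)
obs 4: x=3 → posterior Dirichlet(13, 7/3, 8/3, 14)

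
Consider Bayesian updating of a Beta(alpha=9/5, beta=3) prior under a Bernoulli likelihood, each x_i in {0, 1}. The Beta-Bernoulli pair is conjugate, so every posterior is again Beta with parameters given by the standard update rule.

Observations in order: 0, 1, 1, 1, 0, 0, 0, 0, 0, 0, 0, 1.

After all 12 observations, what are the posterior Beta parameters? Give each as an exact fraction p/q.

obs 1: x=0 → posterior Beta(9/5, 4)
obs 2: x=1 → posterior Beta(14/5, 4)
obs 3: x=1 → posterior Beta(19/5, 4)
obs 4: x=1 → posterior Beta(24/5, 4)
obs 5: x=0 → posterior Beta(24/5, 5)
obs 6: x=0 → posterior Beta(24/5, 6)
obs 7: x=0 → posterior Beta(24/5, 7)
obs 8: x=0 → posterior Beta(24/5, 8)
obs 9: x=0 → posterior Beta(24/5, 9)
obs 10: x=0 → posterior Beta(24/5, 10)
obs 11: x=0 → posterior Beta(24/5, 11)
obs 12: x=1 → posterior Beta(29/5, 11)

alpha=29/5, beta=11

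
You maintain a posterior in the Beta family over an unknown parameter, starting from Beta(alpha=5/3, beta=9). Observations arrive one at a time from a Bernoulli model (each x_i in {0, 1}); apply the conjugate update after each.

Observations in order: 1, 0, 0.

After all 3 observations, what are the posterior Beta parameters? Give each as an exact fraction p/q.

obs 1: x=1 → posterior Beta(8/3, 9)
obs 2: x=0 → posterior Beta(8/3, 10)
obs 3: x=0 → posterior Beta(8/3, 11)

alpha=8/3, beta=11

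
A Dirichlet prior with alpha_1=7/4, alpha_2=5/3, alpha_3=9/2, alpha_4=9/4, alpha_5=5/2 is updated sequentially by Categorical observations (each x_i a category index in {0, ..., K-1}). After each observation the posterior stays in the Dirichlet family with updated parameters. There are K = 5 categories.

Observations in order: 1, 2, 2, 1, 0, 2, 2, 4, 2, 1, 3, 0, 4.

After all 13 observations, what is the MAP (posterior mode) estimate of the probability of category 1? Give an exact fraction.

obs 1: x=1 → posterior Dirichlet(7/4, 8/3, 9/2, 9/4, 5/2)
obs 2: x=2 → posterior Dirichlet(7/4, 8/3, 11/2, 9/4, 5/2)
obs 3: x=2 → posterior Dirichlet(7/4, 8/3, 13/2, 9/4, 5/2)
obs 4: x=1 → posterior Dirichlet(7/4, 11/3, 13/2, 9/4, 5/2)
obs 5: x=0 → posterior Dirichlet(11/4, 11/3, 13/2, 9/4, 5/2)
obs 6: x=2 → posterior Dirichlet(11/4, 11/3, 15/2, 9/4, 5/2)
obs 7: x=2 → posterior Dirichlet(11/4, 11/3, 17/2, 9/4, 5/2)
obs 8: x=4 → posterior Dirichlet(11/4, 11/3, 17/2, 9/4, 7/2)
obs 9: x=2 → posterior Dirichlet(11/4, 11/3, 19/2, 9/4, 7/2)
obs 10: x=1 → posterior Dirichlet(11/4, 14/3, 19/2, 9/4, 7/2)
obs 11: x=3 → posterior Dirichlet(11/4, 14/3, 19/2, 13/4, 7/2)
obs 12: x=0 → posterior Dirichlet(15/4, 14/3, 19/2, 13/4, 7/2)
obs 13: x=4 → posterior Dirichlet(15/4, 14/3, 19/2, 13/4, 9/2)

11/62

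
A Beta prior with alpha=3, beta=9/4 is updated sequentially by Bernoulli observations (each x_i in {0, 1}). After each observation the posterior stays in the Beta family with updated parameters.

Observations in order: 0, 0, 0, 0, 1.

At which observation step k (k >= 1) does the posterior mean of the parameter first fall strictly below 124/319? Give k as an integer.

k = 3

obs 1: x=0 → posterior Beta(3, 13/4)
obs 2: x=0 → posterior Beta(3, 17/4)
obs 3: x=0 → posterior Beta(3, 21/4)
obs 4: x=0 → posterior Beta(3, 25/4)
obs 5: x=1 → posterior Beta(4, 25/4)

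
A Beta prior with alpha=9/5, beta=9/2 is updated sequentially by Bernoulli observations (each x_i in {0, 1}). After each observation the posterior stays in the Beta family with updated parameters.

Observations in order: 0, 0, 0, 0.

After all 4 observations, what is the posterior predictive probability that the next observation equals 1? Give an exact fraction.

obs 1: x=0 → posterior Beta(9/5, 11/2)
obs 2: x=0 → posterior Beta(9/5, 13/2)
obs 3: x=0 → posterior Beta(9/5, 15/2)
obs 4: x=0 → posterior Beta(9/5, 17/2)

18/103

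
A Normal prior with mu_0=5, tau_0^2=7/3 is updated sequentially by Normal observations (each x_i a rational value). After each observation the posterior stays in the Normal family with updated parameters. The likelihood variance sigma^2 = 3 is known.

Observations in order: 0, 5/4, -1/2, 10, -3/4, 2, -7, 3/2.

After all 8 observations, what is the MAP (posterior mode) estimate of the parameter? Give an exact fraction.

obs 1: x=0 → posterior Normal(45/16, 21/16)
obs 2: x=5/4 → posterior Normal(215/92, 21/23)
obs 3: x=-1/2 → posterior Normal(67/40, 7/10)
obs 4: x=10 → posterior Normal(13/4, 21/37)
obs 5: x=-3/4 → posterior Normal(115/44, 21/44)
obs 6: x=2 → posterior Normal(43/17, 7/17)
obs 7: x=-7 → posterior Normal(40/29, 21/58)
obs 8: x=3/2 → posterior Normal(181/130, 21/65)

181/130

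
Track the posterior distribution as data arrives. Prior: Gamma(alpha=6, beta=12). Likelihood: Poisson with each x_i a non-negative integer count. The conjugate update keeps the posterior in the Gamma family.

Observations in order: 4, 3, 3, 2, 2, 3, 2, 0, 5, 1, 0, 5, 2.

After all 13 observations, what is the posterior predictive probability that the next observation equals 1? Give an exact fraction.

obs 1: x=4 → posterior Gamma(10, 13)
obs 2: x=3 → posterior Gamma(13, 14)
obs 3: x=3 → posterior Gamma(16, 15)
obs 4: x=2 → posterior Gamma(18, 16)
obs 5: x=2 → posterior Gamma(20, 17)
obs 6: x=3 → posterior Gamma(23, 18)
obs 7: x=2 → posterior Gamma(25, 19)
obs 8: x=0 → posterior Gamma(25, 20)
obs 9: x=5 → posterior Gamma(30, 21)
obs 10: x=1 → posterior Gamma(31, 22)
obs 11: x=0 → posterior Gamma(31, 23)
obs 12: x=5 → posterior Gamma(36, 24)
obs 13: x=2 → posterior Gamma(38, 25)

2514629062161204131609082423892687074840068817138671875/7637136892108384510782042965352239212156871241512255488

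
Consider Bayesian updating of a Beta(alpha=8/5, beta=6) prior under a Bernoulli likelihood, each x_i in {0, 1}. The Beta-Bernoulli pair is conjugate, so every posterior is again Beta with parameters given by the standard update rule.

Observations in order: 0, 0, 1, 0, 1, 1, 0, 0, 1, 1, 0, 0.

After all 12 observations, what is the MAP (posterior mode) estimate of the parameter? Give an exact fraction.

7/22

obs 1: x=0 → posterior Beta(8/5, 7)
obs 2: x=0 → posterior Beta(8/5, 8)
obs 3: x=1 → posterior Beta(13/5, 8)
obs 4: x=0 → posterior Beta(13/5, 9)
obs 5: x=1 → posterior Beta(18/5, 9)
obs 6: x=1 → posterior Beta(23/5, 9)
obs 7: x=0 → posterior Beta(23/5, 10)
obs 8: x=0 → posterior Beta(23/5, 11)
obs 9: x=1 → posterior Beta(28/5, 11)
obs 10: x=1 → posterior Beta(33/5, 11)
obs 11: x=0 → posterior Beta(33/5, 12)
obs 12: x=0 → posterior Beta(33/5, 13)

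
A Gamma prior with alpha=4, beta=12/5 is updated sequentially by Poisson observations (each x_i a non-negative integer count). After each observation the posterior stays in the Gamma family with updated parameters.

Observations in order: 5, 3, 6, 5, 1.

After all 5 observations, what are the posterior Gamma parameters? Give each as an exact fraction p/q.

obs 1: x=5 → posterior Gamma(9, 17/5)
obs 2: x=3 → posterior Gamma(12, 22/5)
obs 3: x=6 → posterior Gamma(18, 27/5)
obs 4: x=5 → posterior Gamma(23, 32/5)
obs 5: x=1 → posterior Gamma(24, 37/5)

alpha=24, beta=37/5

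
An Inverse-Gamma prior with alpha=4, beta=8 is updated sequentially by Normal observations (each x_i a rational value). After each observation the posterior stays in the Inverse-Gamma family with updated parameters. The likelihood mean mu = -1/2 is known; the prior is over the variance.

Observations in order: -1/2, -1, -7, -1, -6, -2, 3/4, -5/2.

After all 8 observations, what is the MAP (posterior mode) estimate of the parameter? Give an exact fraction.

1549/288

obs 1: x=-1/2 → posterior Inverse-Gamma(9/2, 8)
obs 2: x=-1 → posterior Inverse-Gamma(5, 65/8)
obs 3: x=-7 → posterior Inverse-Gamma(11/2, 117/4)
obs 4: x=-1 → posterior Inverse-Gamma(6, 235/8)
obs 5: x=-6 → posterior Inverse-Gamma(13/2, 89/2)
obs 6: x=-2 → posterior Inverse-Gamma(7, 365/8)
obs 7: x=3/4 → posterior Inverse-Gamma(15/2, 1485/32)
obs 8: x=-5/2 → posterior Inverse-Gamma(8, 1549/32)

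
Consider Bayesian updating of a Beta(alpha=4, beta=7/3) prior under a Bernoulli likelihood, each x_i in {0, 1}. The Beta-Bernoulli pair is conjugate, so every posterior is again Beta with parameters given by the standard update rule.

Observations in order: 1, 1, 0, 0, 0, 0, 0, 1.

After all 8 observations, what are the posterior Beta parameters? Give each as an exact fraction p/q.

alpha=7, beta=22/3

obs 1: x=1 → posterior Beta(5, 7/3)
obs 2: x=1 → posterior Beta(6, 7/3)
obs 3: x=0 → posterior Beta(6, 10/3)
obs 4: x=0 → posterior Beta(6, 13/3)
obs 5: x=0 → posterior Beta(6, 16/3)
obs 6: x=0 → posterior Beta(6, 19/3)
obs 7: x=0 → posterior Beta(6, 22/3)
obs 8: x=1 → posterior Beta(7, 22/3)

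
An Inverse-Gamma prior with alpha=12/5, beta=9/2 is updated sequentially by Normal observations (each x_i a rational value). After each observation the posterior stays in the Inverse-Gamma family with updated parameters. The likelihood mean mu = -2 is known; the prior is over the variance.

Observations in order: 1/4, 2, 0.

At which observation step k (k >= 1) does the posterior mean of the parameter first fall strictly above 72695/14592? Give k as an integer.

obs 1: x=1/4 → posterior Inverse-Gamma(29/10, 225/32)
obs 2: x=2 → posterior Inverse-Gamma(17/5, 481/32)
obs 3: x=0 → posterior Inverse-Gamma(39/10, 545/32)

k = 2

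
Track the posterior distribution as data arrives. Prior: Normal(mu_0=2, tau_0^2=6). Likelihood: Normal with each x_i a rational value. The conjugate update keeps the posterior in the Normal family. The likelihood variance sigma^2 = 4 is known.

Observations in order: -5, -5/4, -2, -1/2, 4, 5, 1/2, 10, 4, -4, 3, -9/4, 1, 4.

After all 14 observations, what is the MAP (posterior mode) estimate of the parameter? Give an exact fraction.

107/88

obs 1: x=-5 → posterior Normal(-11/5, 12/5)
obs 2: x=-5/4 → posterior Normal(-59/32, 3/2)
obs 3: x=-2 → posterior Normal(-83/44, 12/11)
obs 4: x=-1/2 → posterior Normal(-89/56, 6/7)
obs 5: x=4 → posterior Normal(-41/68, 12/17)
obs 6: x=5 → posterior Normal(19/80, 3/5)
obs 7: x=1/2 → posterior Normal(25/92, 12/23)
obs 8: x=10 → posterior Normal(145/104, 6/13)
obs 9: x=4 → posterior Normal(193/116, 12/29)
obs 10: x=-4 → posterior Normal(145/128, 3/8)
obs 11: x=3 → posterior Normal(181/140, 12/35)
obs 12: x=-9/4 → posterior Normal(77/76, 6/19)
obs 13: x=1 → posterior Normal(83/82, 12/41)
obs 14: x=4 → posterior Normal(107/88, 3/11)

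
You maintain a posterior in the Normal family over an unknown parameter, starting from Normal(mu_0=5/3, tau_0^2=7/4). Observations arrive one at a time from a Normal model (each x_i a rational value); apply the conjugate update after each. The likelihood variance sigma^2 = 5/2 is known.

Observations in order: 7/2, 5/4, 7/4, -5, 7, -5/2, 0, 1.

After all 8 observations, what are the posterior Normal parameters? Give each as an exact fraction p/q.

obs 1: x=7/2 → posterior Normal(247/102, 35/34)
obs 2: x=5/4 → posterior Normal(599/288, 35/48)
obs 3: x=7/4 → posterior Normal(373/186, 35/62)
obs 4: x=-5 → posterior Normal(163/228, 35/76)
obs 5: x=7 → posterior Normal(457/270, 7/18)
obs 6: x=-5/2 → posterior Normal(44/39, 35/104)
obs 7: x=0 → posterior Normal(176/177, 35/118)
obs 8: x=1 → posterior Normal(197/198, 35/132)

mu_0=197/198, tau_0^2=35/132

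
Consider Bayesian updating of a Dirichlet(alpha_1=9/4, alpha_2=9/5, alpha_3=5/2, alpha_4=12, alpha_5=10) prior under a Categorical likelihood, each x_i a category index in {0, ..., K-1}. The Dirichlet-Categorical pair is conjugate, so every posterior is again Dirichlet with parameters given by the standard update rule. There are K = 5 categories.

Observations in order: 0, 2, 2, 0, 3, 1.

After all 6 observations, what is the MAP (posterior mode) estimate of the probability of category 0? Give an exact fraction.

obs 1: x=0 → posterior Dirichlet(13/4, 9/5, 5/2, 12, 10)
obs 2: x=2 → posterior Dirichlet(13/4, 9/5, 7/2, 12, 10)
obs 3: x=2 → posterior Dirichlet(13/4, 9/5, 9/2, 12, 10)
obs 4: x=0 → posterior Dirichlet(17/4, 9/5, 9/2, 12, 10)
obs 5: x=3 → posterior Dirichlet(17/4, 9/5, 9/2, 13, 10)
obs 6: x=1 → posterior Dirichlet(17/4, 14/5, 9/2, 13, 10)

65/591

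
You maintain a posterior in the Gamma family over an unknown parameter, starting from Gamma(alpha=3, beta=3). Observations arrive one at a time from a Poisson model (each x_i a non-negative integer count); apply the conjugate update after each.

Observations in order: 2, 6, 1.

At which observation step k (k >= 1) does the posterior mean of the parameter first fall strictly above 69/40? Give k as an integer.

k = 2

obs 1: x=2 → posterior Gamma(5, 4)
obs 2: x=6 → posterior Gamma(11, 5)
obs 3: x=1 → posterior Gamma(12, 6)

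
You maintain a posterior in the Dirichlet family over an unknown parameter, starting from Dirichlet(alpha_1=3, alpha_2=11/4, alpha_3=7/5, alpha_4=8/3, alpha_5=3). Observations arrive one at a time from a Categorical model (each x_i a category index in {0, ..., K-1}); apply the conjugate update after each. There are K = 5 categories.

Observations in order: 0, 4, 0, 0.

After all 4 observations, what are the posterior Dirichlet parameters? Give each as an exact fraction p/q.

alpha_1=6, alpha_2=11/4, alpha_3=7/5, alpha_4=8/3, alpha_5=4

obs 1: x=0 → posterior Dirichlet(4, 11/4, 7/5, 8/3, 3)
obs 2: x=4 → posterior Dirichlet(4, 11/4, 7/5, 8/3, 4)
obs 3: x=0 → posterior Dirichlet(5, 11/4, 7/5, 8/3, 4)
obs 4: x=0 → posterior Dirichlet(6, 11/4, 7/5, 8/3, 4)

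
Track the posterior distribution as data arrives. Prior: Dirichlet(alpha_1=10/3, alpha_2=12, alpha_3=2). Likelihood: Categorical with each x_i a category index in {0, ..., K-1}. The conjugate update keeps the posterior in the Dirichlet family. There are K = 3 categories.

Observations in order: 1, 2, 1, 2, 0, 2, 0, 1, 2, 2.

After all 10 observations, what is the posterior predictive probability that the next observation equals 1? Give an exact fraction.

45/82

obs 1: x=1 → posterior Dirichlet(10/3, 13, 2)
obs 2: x=2 → posterior Dirichlet(10/3, 13, 3)
obs 3: x=1 → posterior Dirichlet(10/3, 14, 3)
obs 4: x=2 → posterior Dirichlet(10/3, 14, 4)
obs 5: x=0 → posterior Dirichlet(13/3, 14, 4)
obs 6: x=2 → posterior Dirichlet(13/3, 14, 5)
obs 7: x=0 → posterior Dirichlet(16/3, 14, 5)
obs 8: x=1 → posterior Dirichlet(16/3, 15, 5)
obs 9: x=2 → posterior Dirichlet(16/3, 15, 6)
obs 10: x=2 → posterior Dirichlet(16/3, 15, 7)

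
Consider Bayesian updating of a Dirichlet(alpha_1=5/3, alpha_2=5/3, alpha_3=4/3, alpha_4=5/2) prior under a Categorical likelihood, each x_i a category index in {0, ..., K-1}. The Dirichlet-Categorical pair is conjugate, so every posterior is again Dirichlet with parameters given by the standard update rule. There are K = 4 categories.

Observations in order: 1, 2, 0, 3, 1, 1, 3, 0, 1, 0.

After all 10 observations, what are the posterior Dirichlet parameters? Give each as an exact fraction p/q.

alpha_1=14/3, alpha_2=17/3, alpha_3=7/3, alpha_4=9/2

obs 1: x=1 → posterior Dirichlet(5/3, 8/3, 4/3, 5/2)
obs 2: x=2 → posterior Dirichlet(5/3, 8/3, 7/3, 5/2)
obs 3: x=0 → posterior Dirichlet(8/3, 8/3, 7/3, 5/2)
obs 4: x=3 → posterior Dirichlet(8/3, 8/3, 7/3, 7/2)
obs 5: x=1 → posterior Dirichlet(8/3, 11/3, 7/3, 7/2)
obs 6: x=1 → posterior Dirichlet(8/3, 14/3, 7/3, 7/2)
obs 7: x=3 → posterior Dirichlet(8/3, 14/3, 7/3, 9/2)
obs 8: x=0 → posterior Dirichlet(11/3, 14/3, 7/3, 9/2)
obs 9: x=1 → posterior Dirichlet(11/3, 17/3, 7/3, 9/2)
obs 10: x=0 → posterior Dirichlet(14/3, 17/3, 7/3, 9/2)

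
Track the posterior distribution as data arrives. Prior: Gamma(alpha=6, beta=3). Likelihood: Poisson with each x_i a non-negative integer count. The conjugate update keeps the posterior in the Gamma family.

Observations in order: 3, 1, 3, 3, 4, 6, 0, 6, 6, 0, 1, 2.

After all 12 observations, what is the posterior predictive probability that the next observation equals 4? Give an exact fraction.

obs 1: x=3 → posterior Gamma(9, 4)
obs 2: x=1 → posterior Gamma(10, 5)
obs 3: x=3 → posterior Gamma(13, 6)
obs 4: x=3 → posterior Gamma(16, 7)
obs 5: x=4 → posterior Gamma(20, 8)
obs 6: x=6 → posterior Gamma(26, 9)
obs 7: x=0 → posterior Gamma(26, 10)
obs 8: x=6 → posterior Gamma(32, 11)
obs 9: x=6 → posterior Gamma(38, 12)
obs 10: x=0 → posterior Gamma(38, 13)
obs 11: x=1 → posterior Gamma(39, 14)
obs 12: x=2 → posterior Gamma(41, 15)

225156587984989138248859171653748489916324615478515625/1532495540865888858358347027150309183618739122183602176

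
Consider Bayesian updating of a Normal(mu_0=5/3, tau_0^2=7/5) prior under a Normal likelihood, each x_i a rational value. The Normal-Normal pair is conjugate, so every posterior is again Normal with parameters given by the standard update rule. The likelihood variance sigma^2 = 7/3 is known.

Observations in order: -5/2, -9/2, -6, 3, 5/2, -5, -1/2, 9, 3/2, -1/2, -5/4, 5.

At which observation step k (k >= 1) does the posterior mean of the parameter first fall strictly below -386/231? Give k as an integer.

obs 1: x=-5/2 → posterior Normal(5/48, 7/8)
obs 2: x=-9/2 → posterior Normal(-38/33, 7/11)
obs 3: x=-6 → posterior Normal(-46/21, 1/2)
obs 4: x=3 → posterior Normal(-65/51, 7/17)
obs 5: x=5/2 → posterior Normal(-17/24, 7/20)
obs 6: x=-5 → posterior Normal(-175/138, 7/23)
obs 7: x=-1/2 → posterior Normal(-46/39, 7/26)
obs 8: x=9 → posterior Normal(-11/87, 7/29)
obs 9: x=3/2 → posterior Normal(5/192, 7/32)
obs 10: x=-1/2 → posterior Normal(-2/105, 1/5)
obs 11: x=-5/4 → posterior Normal(-53/456, 7/38)
obs 12: x=5 → posterior Normal(127/492, 7/41)

k = 3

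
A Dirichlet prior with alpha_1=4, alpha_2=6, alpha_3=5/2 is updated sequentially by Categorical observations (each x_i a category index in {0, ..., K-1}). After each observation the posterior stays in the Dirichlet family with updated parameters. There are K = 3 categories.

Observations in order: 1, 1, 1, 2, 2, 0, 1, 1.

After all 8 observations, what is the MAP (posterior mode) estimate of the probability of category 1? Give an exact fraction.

4/7

obs 1: x=1 → posterior Dirichlet(4, 7, 5/2)
obs 2: x=1 → posterior Dirichlet(4, 8, 5/2)
obs 3: x=1 → posterior Dirichlet(4, 9, 5/2)
obs 4: x=2 → posterior Dirichlet(4, 9, 7/2)
obs 5: x=2 → posterior Dirichlet(4, 9, 9/2)
obs 6: x=0 → posterior Dirichlet(5, 9, 9/2)
obs 7: x=1 → posterior Dirichlet(5, 10, 9/2)
obs 8: x=1 → posterior Dirichlet(5, 11, 9/2)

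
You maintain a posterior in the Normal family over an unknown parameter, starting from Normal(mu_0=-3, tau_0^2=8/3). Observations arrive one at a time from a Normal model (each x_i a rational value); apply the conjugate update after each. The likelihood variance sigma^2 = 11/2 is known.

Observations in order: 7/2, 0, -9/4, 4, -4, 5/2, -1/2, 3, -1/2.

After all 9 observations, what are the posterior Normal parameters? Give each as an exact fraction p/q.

obs 1: x=7/2 → posterior Normal(-43/49, 88/49)
obs 2: x=0 → posterior Normal(-43/65, 88/65)
obs 3: x=-9/4 → posterior Normal(-79/81, 88/81)
obs 4: x=4 → posterior Normal(-15/97, 88/97)
obs 5: x=-4 → posterior Normal(-79/113, 88/113)
obs 6: x=5/2 → posterior Normal(-13/43, 88/129)
obs 7: x=-1/2 → posterior Normal(-47/145, 88/145)
obs 8: x=3 → posterior Normal(1/161, 88/161)
obs 9: x=-1/2 → posterior Normal(-7/177, 88/177)

mu_0=-7/177, tau_0^2=88/177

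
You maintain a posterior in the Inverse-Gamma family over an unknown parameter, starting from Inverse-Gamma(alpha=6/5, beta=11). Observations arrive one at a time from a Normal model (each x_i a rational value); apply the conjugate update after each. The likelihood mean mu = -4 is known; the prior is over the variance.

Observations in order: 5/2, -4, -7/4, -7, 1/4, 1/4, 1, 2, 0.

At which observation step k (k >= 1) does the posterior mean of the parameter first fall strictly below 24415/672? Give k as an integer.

k = 2

obs 1: x=5/2 → posterior Inverse-Gamma(17/10, 257/8)
obs 2: x=-4 → posterior Inverse-Gamma(11/5, 257/8)
obs 3: x=-7/4 → posterior Inverse-Gamma(27/10, 1109/32)
obs 4: x=-7 → posterior Inverse-Gamma(16/5, 1253/32)
obs 5: x=1/4 → posterior Inverse-Gamma(37/10, 771/16)
obs 6: x=1/4 → posterior Inverse-Gamma(21/5, 1831/32)
obs 7: x=1 → posterior Inverse-Gamma(47/10, 2231/32)
obs 8: x=2 → posterior Inverse-Gamma(26/5, 2807/32)
obs 9: x=0 → posterior Inverse-Gamma(57/10, 3063/32)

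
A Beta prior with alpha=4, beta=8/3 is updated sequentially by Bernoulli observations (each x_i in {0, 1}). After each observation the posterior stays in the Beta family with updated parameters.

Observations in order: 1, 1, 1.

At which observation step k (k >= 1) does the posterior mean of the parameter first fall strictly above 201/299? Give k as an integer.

obs 1: x=1 → posterior Beta(5, 8/3)
obs 2: x=1 → posterior Beta(6, 8/3)
obs 3: x=1 → posterior Beta(7, 8/3)

k = 2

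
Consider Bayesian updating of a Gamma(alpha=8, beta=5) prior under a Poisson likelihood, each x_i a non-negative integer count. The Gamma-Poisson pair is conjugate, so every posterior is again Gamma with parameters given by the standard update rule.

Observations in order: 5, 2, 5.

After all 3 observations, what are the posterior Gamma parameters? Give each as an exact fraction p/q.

alpha=20, beta=8

obs 1: x=5 → posterior Gamma(13, 6)
obs 2: x=2 → posterior Gamma(15, 7)
obs 3: x=5 → posterior Gamma(20, 8)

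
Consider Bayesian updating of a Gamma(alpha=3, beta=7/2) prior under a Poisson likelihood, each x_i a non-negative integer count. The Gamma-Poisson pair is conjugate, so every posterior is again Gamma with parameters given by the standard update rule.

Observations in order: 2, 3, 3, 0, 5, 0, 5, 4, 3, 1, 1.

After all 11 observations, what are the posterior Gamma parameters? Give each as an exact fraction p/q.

obs 1: x=2 → posterior Gamma(5, 9/2)
obs 2: x=3 → posterior Gamma(8, 11/2)
obs 3: x=3 → posterior Gamma(11, 13/2)
obs 4: x=0 → posterior Gamma(11, 15/2)
obs 5: x=5 → posterior Gamma(16, 17/2)
obs 6: x=0 → posterior Gamma(16, 19/2)
obs 7: x=5 → posterior Gamma(21, 21/2)
obs 8: x=4 → posterior Gamma(25, 23/2)
obs 9: x=3 → posterior Gamma(28, 25/2)
obs 10: x=1 → posterior Gamma(29, 27/2)
obs 11: x=1 → posterior Gamma(30, 29/2)

alpha=30, beta=29/2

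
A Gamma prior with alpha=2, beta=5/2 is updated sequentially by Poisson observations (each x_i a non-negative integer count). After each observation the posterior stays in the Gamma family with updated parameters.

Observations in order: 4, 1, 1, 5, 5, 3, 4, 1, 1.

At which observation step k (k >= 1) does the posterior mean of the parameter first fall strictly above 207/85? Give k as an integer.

obs 1: x=4 → posterior Gamma(6, 7/2)
obs 2: x=1 → posterior Gamma(7, 9/2)
obs 3: x=1 → posterior Gamma(8, 11/2)
obs 4: x=5 → posterior Gamma(13, 13/2)
obs 5: x=5 → posterior Gamma(18, 15/2)
obs 6: x=3 → posterior Gamma(21, 17/2)
obs 7: x=4 → posterior Gamma(25, 19/2)
obs 8: x=1 → posterior Gamma(26, 21/2)
obs 9: x=1 → posterior Gamma(27, 23/2)

k = 6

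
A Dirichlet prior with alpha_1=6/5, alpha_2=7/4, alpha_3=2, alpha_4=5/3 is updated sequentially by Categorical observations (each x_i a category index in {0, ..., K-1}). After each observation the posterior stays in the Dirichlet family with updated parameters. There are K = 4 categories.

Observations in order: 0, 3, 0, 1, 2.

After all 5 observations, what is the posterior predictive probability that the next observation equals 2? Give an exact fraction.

obs 1: x=0 → posterior Dirichlet(11/5, 7/4, 2, 5/3)
obs 2: x=3 → posterior Dirichlet(11/5, 7/4, 2, 8/3)
obs 3: x=0 → posterior Dirichlet(16/5, 7/4, 2, 8/3)
obs 4: x=1 → posterior Dirichlet(16/5, 11/4, 2, 8/3)
obs 5: x=2 → posterior Dirichlet(16/5, 11/4, 3, 8/3)

180/697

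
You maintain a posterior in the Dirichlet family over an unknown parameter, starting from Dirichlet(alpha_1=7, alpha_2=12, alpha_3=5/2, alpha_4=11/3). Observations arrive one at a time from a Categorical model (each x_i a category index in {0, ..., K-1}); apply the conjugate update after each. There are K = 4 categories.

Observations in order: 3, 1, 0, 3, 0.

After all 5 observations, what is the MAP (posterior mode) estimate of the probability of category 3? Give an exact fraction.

28/157

obs 1: x=3 → posterior Dirichlet(7, 12, 5/2, 14/3)
obs 2: x=1 → posterior Dirichlet(7, 13, 5/2, 14/3)
obs 3: x=0 → posterior Dirichlet(8, 13, 5/2, 14/3)
obs 4: x=3 → posterior Dirichlet(8, 13, 5/2, 17/3)
obs 5: x=0 → posterior Dirichlet(9, 13, 5/2, 17/3)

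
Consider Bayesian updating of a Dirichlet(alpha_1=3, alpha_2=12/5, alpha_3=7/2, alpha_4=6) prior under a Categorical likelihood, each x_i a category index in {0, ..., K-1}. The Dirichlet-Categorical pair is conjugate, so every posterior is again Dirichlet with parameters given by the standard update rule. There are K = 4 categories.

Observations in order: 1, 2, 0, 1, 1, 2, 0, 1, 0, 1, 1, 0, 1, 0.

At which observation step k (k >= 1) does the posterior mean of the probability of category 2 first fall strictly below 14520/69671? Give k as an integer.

k = 12

obs 1: x=1 → posterior Dirichlet(3, 17/5, 7/2, 6)
obs 2: x=2 → posterior Dirichlet(3, 17/5, 9/2, 6)
obs 3: x=0 → posterior Dirichlet(4, 17/5, 9/2, 6)
obs 4: x=1 → posterior Dirichlet(4, 22/5, 9/2, 6)
obs 5: x=1 → posterior Dirichlet(4, 27/5, 9/2, 6)
obs 6: x=2 → posterior Dirichlet(4, 27/5, 11/2, 6)
obs 7: x=0 → posterior Dirichlet(5, 27/5, 11/2, 6)
obs 8: x=1 → posterior Dirichlet(5, 32/5, 11/2, 6)
obs 9: x=0 → posterior Dirichlet(6, 32/5, 11/2, 6)
obs 10: x=1 → posterior Dirichlet(6, 37/5, 11/2, 6)
obs 11: x=1 → posterior Dirichlet(6, 42/5, 11/2, 6)
obs 12: x=0 → posterior Dirichlet(7, 42/5, 11/2, 6)
obs 13: x=1 → posterior Dirichlet(7, 47/5, 11/2, 6)
obs 14: x=0 → posterior Dirichlet(8, 47/5, 11/2, 6)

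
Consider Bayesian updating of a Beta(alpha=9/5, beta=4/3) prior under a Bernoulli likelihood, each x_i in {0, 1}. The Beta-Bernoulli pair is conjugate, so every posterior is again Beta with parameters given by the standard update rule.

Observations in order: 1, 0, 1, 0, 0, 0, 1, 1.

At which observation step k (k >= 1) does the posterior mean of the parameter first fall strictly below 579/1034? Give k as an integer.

obs 1: x=1 → posterior Beta(14/5, 4/3)
obs 2: x=0 → posterior Beta(14/5, 7/3)
obs 3: x=1 → posterior Beta(19/5, 7/3)
obs 4: x=0 → posterior Beta(19/5, 10/3)
obs 5: x=0 → posterior Beta(19/5, 13/3)
obs 6: x=0 → posterior Beta(19/5, 16/3)
obs 7: x=1 → posterior Beta(24/5, 16/3)
obs 8: x=1 → posterior Beta(29/5, 16/3)

k = 2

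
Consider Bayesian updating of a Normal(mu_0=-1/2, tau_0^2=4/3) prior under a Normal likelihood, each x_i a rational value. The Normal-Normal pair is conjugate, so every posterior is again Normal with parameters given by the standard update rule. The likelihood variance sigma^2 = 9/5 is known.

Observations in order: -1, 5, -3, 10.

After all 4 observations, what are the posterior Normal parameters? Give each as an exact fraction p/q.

obs 1: x=-1 → posterior Normal(-67/94, 36/47)
obs 2: x=5 → posterior Normal(133/134, 36/67)
obs 3: x=-3 → posterior Normal(13/174, 12/29)
obs 4: x=10 → posterior Normal(413/214, 36/107)

mu_0=413/214, tau_0^2=36/107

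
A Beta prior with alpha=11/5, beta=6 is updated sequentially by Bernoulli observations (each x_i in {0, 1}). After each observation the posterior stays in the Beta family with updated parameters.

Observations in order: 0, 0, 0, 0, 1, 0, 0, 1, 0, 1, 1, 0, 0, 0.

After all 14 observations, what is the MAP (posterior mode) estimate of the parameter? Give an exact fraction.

26/101

obs 1: x=0 → posterior Beta(11/5, 7)
obs 2: x=0 → posterior Beta(11/5, 8)
obs 3: x=0 → posterior Beta(11/5, 9)
obs 4: x=0 → posterior Beta(11/5, 10)
obs 5: x=1 → posterior Beta(16/5, 10)
obs 6: x=0 → posterior Beta(16/5, 11)
obs 7: x=0 → posterior Beta(16/5, 12)
obs 8: x=1 → posterior Beta(21/5, 12)
obs 9: x=0 → posterior Beta(21/5, 13)
obs 10: x=1 → posterior Beta(26/5, 13)
obs 11: x=1 → posterior Beta(31/5, 13)
obs 12: x=0 → posterior Beta(31/5, 14)
obs 13: x=0 → posterior Beta(31/5, 15)
obs 14: x=0 → posterior Beta(31/5, 16)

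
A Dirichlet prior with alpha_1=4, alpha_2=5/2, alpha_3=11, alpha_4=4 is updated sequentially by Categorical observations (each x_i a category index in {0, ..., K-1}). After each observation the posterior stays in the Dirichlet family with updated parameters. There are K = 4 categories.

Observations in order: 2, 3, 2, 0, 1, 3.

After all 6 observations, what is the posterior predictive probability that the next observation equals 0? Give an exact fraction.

2/11

obs 1: x=2 → posterior Dirichlet(4, 5/2, 12, 4)
obs 2: x=3 → posterior Dirichlet(4, 5/2, 12, 5)
obs 3: x=2 → posterior Dirichlet(4, 5/2, 13, 5)
obs 4: x=0 → posterior Dirichlet(5, 5/2, 13, 5)
obs 5: x=1 → posterior Dirichlet(5, 7/2, 13, 5)
obs 6: x=3 → posterior Dirichlet(5, 7/2, 13, 6)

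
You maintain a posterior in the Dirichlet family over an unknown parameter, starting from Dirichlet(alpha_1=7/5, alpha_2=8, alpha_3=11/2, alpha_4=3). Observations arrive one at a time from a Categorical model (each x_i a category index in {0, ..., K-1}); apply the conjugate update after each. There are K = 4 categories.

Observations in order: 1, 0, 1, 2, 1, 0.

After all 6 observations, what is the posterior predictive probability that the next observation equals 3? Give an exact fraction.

30/239

obs 1: x=1 → posterior Dirichlet(7/5, 9, 11/2, 3)
obs 2: x=0 → posterior Dirichlet(12/5, 9, 11/2, 3)
obs 3: x=1 → posterior Dirichlet(12/5, 10, 11/2, 3)
obs 4: x=2 → posterior Dirichlet(12/5, 10, 13/2, 3)
obs 5: x=1 → posterior Dirichlet(12/5, 11, 13/2, 3)
obs 6: x=0 → posterior Dirichlet(17/5, 11, 13/2, 3)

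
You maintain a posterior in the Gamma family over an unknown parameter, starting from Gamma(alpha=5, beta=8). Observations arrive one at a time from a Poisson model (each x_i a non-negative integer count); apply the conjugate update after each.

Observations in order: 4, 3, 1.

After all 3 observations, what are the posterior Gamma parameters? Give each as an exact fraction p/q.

obs 1: x=4 → posterior Gamma(9, 9)
obs 2: x=3 → posterior Gamma(12, 10)
obs 3: x=1 → posterior Gamma(13, 11)

alpha=13, beta=11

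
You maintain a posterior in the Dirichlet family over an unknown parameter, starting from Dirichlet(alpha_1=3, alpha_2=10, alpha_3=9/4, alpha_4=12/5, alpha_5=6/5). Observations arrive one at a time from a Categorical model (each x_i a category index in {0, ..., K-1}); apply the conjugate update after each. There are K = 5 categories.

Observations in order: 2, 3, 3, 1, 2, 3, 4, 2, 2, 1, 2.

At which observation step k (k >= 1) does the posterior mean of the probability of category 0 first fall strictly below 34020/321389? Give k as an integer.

k = 10

obs 1: x=2 → posterior Dirichlet(3, 10, 13/4, 12/5, 6/5)
obs 2: x=3 → posterior Dirichlet(3, 10, 13/4, 17/5, 6/5)
obs 3: x=3 → posterior Dirichlet(3, 10, 13/4, 22/5, 6/5)
obs 4: x=1 → posterior Dirichlet(3, 11, 13/4, 22/5, 6/5)
obs 5: x=2 → posterior Dirichlet(3, 11, 17/4, 22/5, 6/5)
obs 6: x=3 → posterior Dirichlet(3, 11, 17/4, 27/5, 6/5)
obs 7: x=4 → posterior Dirichlet(3, 11, 17/4, 27/5, 11/5)
obs 8: x=2 → posterior Dirichlet(3, 11, 21/4, 27/5, 11/5)
obs 9: x=2 → posterior Dirichlet(3, 11, 25/4, 27/5, 11/5)
obs 10: x=1 → posterior Dirichlet(3, 12, 25/4, 27/5, 11/5)
obs 11: x=2 → posterior Dirichlet(3, 12, 29/4, 27/5, 11/5)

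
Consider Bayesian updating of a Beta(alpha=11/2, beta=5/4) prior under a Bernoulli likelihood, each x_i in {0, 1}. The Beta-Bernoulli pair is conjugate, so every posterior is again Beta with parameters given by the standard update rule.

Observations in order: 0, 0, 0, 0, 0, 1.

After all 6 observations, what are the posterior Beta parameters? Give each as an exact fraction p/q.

obs 1: x=0 → posterior Beta(11/2, 9/4)
obs 2: x=0 → posterior Beta(11/2, 13/4)
obs 3: x=0 → posterior Beta(11/2, 17/4)
obs 4: x=0 → posterior Beta(11/2, 21/4)
obs 5: x=0 → posterior Beta(11/2, 25/4)
obs 6: x=1 → posterior Beta(13/2, 25/4)

alpha=13/2, beta=25/4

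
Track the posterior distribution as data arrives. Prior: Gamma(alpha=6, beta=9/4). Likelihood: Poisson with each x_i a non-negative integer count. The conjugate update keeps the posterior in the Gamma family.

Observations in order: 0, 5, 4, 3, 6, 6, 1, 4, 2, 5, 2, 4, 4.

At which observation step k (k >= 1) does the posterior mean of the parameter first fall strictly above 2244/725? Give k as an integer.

k = 5

obs 1: x=0 → posterior Gamma(6, 13/4)
obs 2: x=5 → posterior Gamma(11, 17/4)
obs 3: x=4 → posterior Gamma(15, 21/4)
obs 4: x=3 → posterior Gamma(18, 25/4)
obs 5: x=6 → posterior Gamma(24, 29/4)
obs 6: x=6 → posterior Gamma(30, 33/4)
obs 7: x=1 → posterior Gamma(31, 37/4)
obs 8: x=4 → posterior Gamma(35, 41/4)
obs 9: x=2 → posterior Gamma(37, 45/4)
obs 10: x=5 → posterior Gamma(42, 49/4)
obs 11: x=2 → posterior Gamma(44, 53/4)
obs 12: x=4 → posterior Gamma(48, 57/4)
obs 13: x=4 → posterior Gamma(52, 61/4)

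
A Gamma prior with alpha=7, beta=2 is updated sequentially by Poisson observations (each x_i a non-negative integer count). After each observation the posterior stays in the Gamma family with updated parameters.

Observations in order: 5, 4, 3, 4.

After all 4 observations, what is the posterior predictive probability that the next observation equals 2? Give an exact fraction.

217965541562794377216/1341068619663964900807

obs 1: x=5 → posterior Gamma(12, 3)
obs 2: x=4 → posterior Gamma(16, 4)
obs 3: x=3 → posterior Gamma(19, 5)
obs 4: x=4 → posterior Gamma(23, 6)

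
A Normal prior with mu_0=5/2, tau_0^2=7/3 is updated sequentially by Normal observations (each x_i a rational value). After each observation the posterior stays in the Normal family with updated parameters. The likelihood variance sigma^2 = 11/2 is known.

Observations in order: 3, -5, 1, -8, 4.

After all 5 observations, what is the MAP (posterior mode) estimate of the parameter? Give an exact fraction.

obs 1: x=3 → posterior Normal(249/94, 77/47)
obs 2: x=-5 → posterior Normal(109/122, 77/61)
obs 3: x=1 → posterior Normal(137/150, 77/75)
obs 4: x=-8 → posterior Normal(-87/178, 77/89)
obs 5: x=4 → posterior Normal(25/206, 77/103)

25/206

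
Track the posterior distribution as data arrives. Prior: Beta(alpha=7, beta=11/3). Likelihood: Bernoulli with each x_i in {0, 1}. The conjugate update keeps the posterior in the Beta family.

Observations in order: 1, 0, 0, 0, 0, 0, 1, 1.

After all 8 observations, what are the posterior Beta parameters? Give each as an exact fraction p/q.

obs 1: x=1 → posterior Beta(8, 11/3)
obs 2: x=0 → posterior Beta(8, 14/3)
obs 3: x=0 → posterior Beta(8, 17/3)
obs 4: x=0 → posterior Beta(8, 20/3)
obs 5: x=0 → posterior Beta(8, 23/3)
obs 6: x=0 → posterior Beta(8, 26/3)
obs 7: x=1 → posterior Beta(9, 26/3)
obs 8: x=1 → posterior Beta(10, 26/3)

alpha=10, beta=26/3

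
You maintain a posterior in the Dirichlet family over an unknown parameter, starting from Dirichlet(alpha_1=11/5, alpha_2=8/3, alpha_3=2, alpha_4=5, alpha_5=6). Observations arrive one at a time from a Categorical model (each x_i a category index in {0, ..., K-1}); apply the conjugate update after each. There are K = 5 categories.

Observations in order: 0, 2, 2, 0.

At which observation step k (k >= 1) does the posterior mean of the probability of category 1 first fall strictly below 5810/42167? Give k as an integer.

k = 2

obs 1: x=0 → posterior Dirichlet(16/5, 8/3, 2, 5, 6)
obs 2: x=2 → posterior Dirichlet(16/5, 8/3, 3, 5, 6)
obs 3: x=2 → posterior Dirichlet(16/5, 8/3, 4, 5, 6)
obs 4: x=0 → posterior Dirichlet(21/5, 8/3, 4, 5, 6)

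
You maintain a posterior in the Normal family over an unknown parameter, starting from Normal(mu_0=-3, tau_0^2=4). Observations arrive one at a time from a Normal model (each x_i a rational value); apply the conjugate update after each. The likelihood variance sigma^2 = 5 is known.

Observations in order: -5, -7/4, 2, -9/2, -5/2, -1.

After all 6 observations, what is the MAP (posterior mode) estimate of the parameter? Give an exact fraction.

obs 1: x=-5 → posterior Normal(-35/9, 20/9)
obs 2: x=-7/4 → posterior Normal(-42/13, 20/13)
obs 3: x=2 → posterior Normal(-2, 20/17)
obs 4: x=-9/2 → posterior Normal(-52/21, 20/21)
obs 5: x=-5/2 → posterior Normal(-62/25, 4/5)
obs 6: x=-1 → posterior Normal(-66/29, 20/29)

-66/29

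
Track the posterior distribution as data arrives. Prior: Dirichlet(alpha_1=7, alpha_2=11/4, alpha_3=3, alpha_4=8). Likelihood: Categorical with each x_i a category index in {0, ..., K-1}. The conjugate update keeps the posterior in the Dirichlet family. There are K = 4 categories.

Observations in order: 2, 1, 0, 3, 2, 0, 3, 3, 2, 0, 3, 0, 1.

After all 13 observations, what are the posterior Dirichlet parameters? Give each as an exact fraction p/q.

obs 1: x=2 → posterior Dirichlet(7, 11/4, 4, 8)
obs 2: x=1 → posterior Dirichlet(7, 15/4, 4, 8)
obs 3: x=0 → posterior Dirichlet(8, 15/4, 4, 8)
obs 4: x=3 → posterior Dirichlet(8, 15/4, 4, 9)
obs 5: x=2 → posterior Dirichlet(8, 15/4, 5, 9)
obs 6: x=0 → posterior Dirichlet(9, 15/4, 5, 9)
obs 7: x=3 → posterior Dirichlet(9, 15/4, 5, 10)
obs 8: x=3 → posterior Dirichlet(9, 15/4, 5, 11)
obs 9: x=2 → posterior Dirichlet(9, 15/4, 6, 11)
obs 10: x=0 → posterior Dirichlet(10, 15/4, 6, 11)
obs 11: x=3 → posterior Dirichlet(10, 15/4, 6, 12)
obs 12: x=0 → posterior Dirichlet(11, 15/4, 6, 12)
obs 13: x=1 → posterior Dirichlet(11, 19/4, 6, 12)

alpha_1=11, alpha_2=19/4, alpha_3=6, alpha_4=12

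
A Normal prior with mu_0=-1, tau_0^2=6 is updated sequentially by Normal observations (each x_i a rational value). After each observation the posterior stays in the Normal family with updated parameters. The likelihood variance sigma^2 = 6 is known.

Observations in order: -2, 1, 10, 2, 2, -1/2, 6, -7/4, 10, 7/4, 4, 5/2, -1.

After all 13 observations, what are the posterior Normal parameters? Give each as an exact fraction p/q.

mu_0=33/14, tau_0^2=3/7

obs 1: x=-2 → posterior Normal(-3/2, 3)
obs 2: x=1 → posterior Normal(-2/3, 2)
obs 3: x=10 → posterior Normal(2, 3/2)
obs 4: x=2 → posterior Normal(2, 6/5)
obs 5: x=2 → posterior Normal(2, 1)
obs 6: x=-1/2 → posterior Normal(23/14, 6/7)
obs 7: x=6 → posterior Normal(35/16, 3/4)
obs 8: x=-7/4 → posterior Normal(7/4, 2/3)
obs 9: x=10 → posterior Normal(103/40, 3/5)
obs 10: x=7/4 → posterior Normal(5/2, 6/11)
obs 11: x=4 → posterior Normal(21/8, 1/2)
obs 12: x=5/2 → posterior Normal(34/13, 6/13)
obs 13: x=-1 → posterior Normal(33/14, 3/7)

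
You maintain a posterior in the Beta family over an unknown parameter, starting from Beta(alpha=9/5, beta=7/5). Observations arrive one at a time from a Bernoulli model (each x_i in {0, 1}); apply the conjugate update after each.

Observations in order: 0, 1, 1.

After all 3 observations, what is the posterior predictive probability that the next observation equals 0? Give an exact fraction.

12/31

obs 1: x=0 → posterior Beta(9/5, 12/5)
obs 2: x=1 → posterior Beta(14/5, 12/5)
obs 3: x=1 → posterior Beta(19/5, 12/5)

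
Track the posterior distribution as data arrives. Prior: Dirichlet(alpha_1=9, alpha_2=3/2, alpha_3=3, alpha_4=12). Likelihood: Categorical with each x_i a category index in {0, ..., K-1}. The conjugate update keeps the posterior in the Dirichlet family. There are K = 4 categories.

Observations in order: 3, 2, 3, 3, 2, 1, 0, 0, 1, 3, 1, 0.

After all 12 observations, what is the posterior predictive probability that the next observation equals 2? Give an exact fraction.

obs 1: x=3 → posterior Dirichlet(9, 3/2, 3, 13)
obs 2: x=2 → posterior Dirichlet(9, 3/2, 4, 13)
obs 3: x=3 → posterior Dirichlet(9, 3/2, 4, 14)
obs 4: x=3 → posterior Dirichlet(9, 3/2, 4, 15)
obs 5: x=2 → posterior Dirichlet(9, 3/2, 5, 15)
obs 6: x=1 → posterior Dirichlet(9, 5/2, 5, 15)
obs 7: x=0 → posterior Dirichlet(10, 5/2, 5, 15)
obs 8: x=0 → posterior Dirichlet(11, 5/2, 5, 15)
obs 9: x=1 → posterior Dirichlet(11, 7/2, 5, 15)
obs 10: x=3 → posterior Dirichlet(11, 7/2, 5, 16)
obs 11: x=1 → posterior Dirichlet(11, 9/2, 5, 16)
obs 12: x=0 → posterior Dirichlet(12, 9/2, 5, 16)

2/15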